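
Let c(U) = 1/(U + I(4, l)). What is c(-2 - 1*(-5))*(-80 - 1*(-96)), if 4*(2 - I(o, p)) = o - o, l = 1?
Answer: 16/5 ≈ 3.2000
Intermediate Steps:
I(o, p) = 2 (I(o, p) = 2 - (o - o)/4 = 2 - 1/4*0 = 2 + 0 = 2)
c(U) = 1/(2 + U) (c(U) = 1/(U + 2) = 1/(2 + U))
c(-2 - 1*(-5))*(-80 - 1*(-96)) = (-80 - 1*(-96))/(2 + (-2 - 1*(-5))) = (-80 + 96)/(2 + (-2 + 5)) = 16/(2 + 3) = 16/5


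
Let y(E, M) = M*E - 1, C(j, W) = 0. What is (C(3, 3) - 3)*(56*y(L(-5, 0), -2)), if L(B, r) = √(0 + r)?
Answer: 168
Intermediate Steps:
L(B, r) = √r
y(E, M) = -1 + E*M (y(E, M) = E*M - 1 = -1 + E*M)
(C(3, 3) - 3)*(56*y(L(-5, 0), -2)) = (0 - 3)*(56*(-1 + √0*(-2))) = -168*(-1 + 0*(-2)) = -168*(-1 + 0) = -168*(-1) = -3*(-56) = 168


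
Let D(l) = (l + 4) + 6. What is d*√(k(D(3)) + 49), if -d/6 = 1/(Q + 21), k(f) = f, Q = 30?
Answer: -2*√62/17 ≈ -0.92635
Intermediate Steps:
D(l) = 10 + l (D(l) = (4 + l) + 6 = 10 + l)
d = -2/17 (d = -6/(30 + 21) = -6/51 = -6*1/51 = -2/17 ≈ -0.11765)
d*√(k(D(3)) + 49) = -2*√((10 + 3) + 49)/17 = -2*√(13 + 49)/17 = -2*√62/17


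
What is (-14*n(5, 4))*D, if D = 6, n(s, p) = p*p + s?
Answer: -1764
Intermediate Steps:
n(s, p) = s + p**2 (n(s, p) = p**2 + s = s + p**2)
(-14*n(5, 4))*D = -14*(5 + 4**2)*6 = -14*(5 + 16)*6 = -14*21*6 = -294*6 = -1764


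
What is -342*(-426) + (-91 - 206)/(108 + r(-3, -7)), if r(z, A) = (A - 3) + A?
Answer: 13257675/91 ≈ 1.4569e+5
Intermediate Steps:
r(z, A) = -3 + 2*A (r(z, A) = (-3 + A) + A = -3 + 2*A)
-342*(-426) + (-91 - 206)/(108 + r(-3, -7)) = -342*(-426) + (-91 - 206)/(108 + (-3 + 2*(-7))) = 145692 - 297/(108 + (-3 - 14)) = 145692 - 297/(108 - 17) = 145692 - 297/91 = 13257675/91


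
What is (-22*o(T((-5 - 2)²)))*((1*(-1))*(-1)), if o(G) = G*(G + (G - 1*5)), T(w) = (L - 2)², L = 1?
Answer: 66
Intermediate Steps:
T(w) = 1 (T(w) = (1 - 2)² = (-1)² = 1)
o(G) = G*(-5 + 2*G) (o(G) = G*(G + (G - 5)) = G*(G + (-5 + G)) = G*(-5 + 2*G))
(-22*o(T((-5 - 2)²)))*((1*(-1))*(-1)) = (-22*(-5 + 2*1))*((1*(-1))*(-1)) = (-22*(-5 + 2))*(-1*(-1)) = -22*(-3)*1 = 66*1 = 66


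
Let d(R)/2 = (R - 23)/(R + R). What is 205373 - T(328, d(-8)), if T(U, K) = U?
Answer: 205045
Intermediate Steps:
d(R) = (-23 + R)/R (d(R) = 2*((R - 23)/(R + R)) = 2*((-23 + R)/((2*R))) = 2*((-23 + R)*(1/(2*R))) = 2*((-23 + R)/(2*R)) = (-23 + R)/R)
205373 - T(328, d(-8)) = 205373 - 1*328 = 205373 - 328 = 205045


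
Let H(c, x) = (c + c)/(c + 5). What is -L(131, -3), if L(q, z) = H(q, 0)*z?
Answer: 393/68 ≈ 5.7794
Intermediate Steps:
H(c, x) = 2*c/(5 + c) (H(c, x) = (2*c)/(5 + c) = 2*c/(5 + c))
L(q, z) = 2*q*z/(5 + q) (L(q, z) = (2*q/(5 + q))*z = 2*q*z/(5 + q))
-L(131, -3) = -2*131*(-3)/(5 + 131) = -2*131*(-3)/136 = -1*(-393/68) = 393/68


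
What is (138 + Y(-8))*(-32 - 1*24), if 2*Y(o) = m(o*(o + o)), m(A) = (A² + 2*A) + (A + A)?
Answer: -480816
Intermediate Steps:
m(A) = A² + 4*A (m(A) = (A² + 2*A) + 2*A = A² + 4*A)
Y(o) = o²*(4 + 2*o²) (Y(o) = ((o*(o + o))*(4 + o*(o + o)))/2 = ((o*(2*o))*(4 + o*(2*o)))/2 = ((2*o²)*(4 + 2*o²))/2 = (2*o²*(4 + 2*o²))/2 = o²*(4 + 2*o²))
(138 + Y(-8))*(-32 - 1*24) = (138 + 2*(-8)²*(2 + (-8)²))*(-32 - 1*24) = (138 + 2*64*(2 + 64))*(-32 - 24) = (138 + 2*64*66)*(-56) = (138 + 8448)*(-56) = 8586*(-56) = -480816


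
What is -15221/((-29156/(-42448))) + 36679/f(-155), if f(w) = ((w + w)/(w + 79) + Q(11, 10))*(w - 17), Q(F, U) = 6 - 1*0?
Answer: -123846475855/5583374 ≈ -22181.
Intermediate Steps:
Q(F, U) = 6 (Q(F, U) = 6 + 0 = 6)
f(w) = (-17 + w)*(6 + 2*w/(79 + w)) (f(w) = ((w + w)/(w + 79) + 6)*(w - 17) = ((2*w)/(79 + w) + 6)*(-17 + w) = (2*w/(79 + w) + 6)*(-17 + w) = (6 + 2*w/(79 + w))*(-17 + w) = (-17 + w)*(6 + 2*w/(79 + w)))
-15221/((-29156/(-42448))) + 36679/f(-155) = -15221/((-29156/(-42448))) + 36679/((2*(-4029 + 4*(-155)² + 169*(-155))/(79 - 155))) = -15221/((-29156*(-1/42448))) + 36679/((2*(-4029 + 4*24025 - 26195)/(-76))) = -15221/7289/10612 + 36679/((2*(-1/76)*(-4029 + 96100 - 26195))) = -15221*10612/7289 + 36679/((2*(-1/76)*65876)) = -161525252/7289 + 36679/(-32938/19) = -161525252/7289 + 36679*(-19/32938) = -161525252/7289 - 16207/766 = -123846475855/5583374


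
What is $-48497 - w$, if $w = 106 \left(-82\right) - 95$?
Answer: $-39710$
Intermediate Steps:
$w = -8787$ ($w = -8692 - 95 = -8787$)
$-48497 - w = -48497 - -8787 = -48497 + 8787 = -39710$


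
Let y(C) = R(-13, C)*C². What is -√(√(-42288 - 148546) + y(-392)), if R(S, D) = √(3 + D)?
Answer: -√I*√(√190834 + 153664*√389) ≈ -1231.1 - 1231.1*I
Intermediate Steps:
y(C) = C²*√(3 + C) (y(C) = √(3 + C)*C² = C²*√(3 + C))
-√(√(-42288 - 148546) + y(-392)) = -√(√(-42288 - 148546) + (-392)²*√(3 - 392)) = -√(√(-190834) + 153664*√(-389)) = -√(I*√190834 + 153664*(I*√389)) = -√(I*√190834 + 153664*I*√389)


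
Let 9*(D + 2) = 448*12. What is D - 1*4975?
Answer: -13139/3 ≈ -4379.7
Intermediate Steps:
D = 1786/3 (D = -2 + (448*12)/9 = -2 + (1/9)*5376 = -2 + 1792/3 = 1786/3 ≈ 595.33)
D - 1*4975 = 1786/3 - 1*4975 = 1786/3 - 4975 = -13139/3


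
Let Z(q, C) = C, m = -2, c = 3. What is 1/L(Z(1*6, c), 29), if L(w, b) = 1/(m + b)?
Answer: 27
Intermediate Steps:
L(w, b) = 1/(-2 + b)
1/L(Z(1*6, c), 29) = 1/(1/(-2 + 29)) = 1/(1/27) = 27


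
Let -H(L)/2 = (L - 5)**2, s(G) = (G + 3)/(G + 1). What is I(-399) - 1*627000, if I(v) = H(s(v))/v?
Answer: -9907099702582/15800799 ≈ -6.2700e+5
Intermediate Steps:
s(G) = (3 + G)/(1 + G)
H(L) = -2*(-5 + L)**2 (H(L) = -2*(L - 5)**2 = -2*(-5 + L)**2)
I(v) = -2*(-5 + (3 + v)/(1 + v))**2/v (I(v) = (-2*(-5 + (3 + v)/(1 + v))**2)/v = -2*(-5 + (3 + v)/(1 + v))**2/v)
I(-399) - 1*627000 = -8*(1 + 2*(-399))**2/(-399*(1 - 399)**2) - 1*627000 = -8*(-1/399)*(1 - 798)**2/(-398)**2 - 627000 = -8*(-1/399)*1/158404*(-797)**2 - 627000 = -8*(-1/399)*1/158404*635209 - 627000 = 1270418/15800799 - 627000 = -9907099702582/15800799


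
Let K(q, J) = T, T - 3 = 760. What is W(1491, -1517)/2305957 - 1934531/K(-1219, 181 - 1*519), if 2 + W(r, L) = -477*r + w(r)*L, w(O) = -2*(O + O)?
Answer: -4454584796590/1759445191 ≈ -2531.8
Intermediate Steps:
T = 763 (T = 3 + 760 = 763)
w(O) = -4*O
W(r, L) = -2 - 477*r - 4*L*r (W(r, L) = -2 + (-477*r + (-4*r)*L) = -2 + (-477*r - 4*L*r) = -2 - 477*r - 4*L*r)
K(q, J) = 763
W(1491, -1517)/2305957 - 1934531/K(-1219, 181 - 1*519) = (-2 - 477*1491 - 4*(-1517)*1491)/2305957 - 1934531/763 = (-2 - 711207 + 9047388)*(1/2305957) - 1934531*1/763 = 8336179*(1/2305957) - 1934531/763 = 8336179/2305957 - 1934531/763 = -4454584796590/1759445191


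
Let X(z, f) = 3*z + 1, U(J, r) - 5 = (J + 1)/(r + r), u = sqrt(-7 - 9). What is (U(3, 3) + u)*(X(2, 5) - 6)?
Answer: 17/3 + 4*I ≈ 5.6667 + 4.0*I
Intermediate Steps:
u = 4*I (u = sqrt(-16) = 4*I ≈ 4.0*I)
U(J, r) = 5 + (1 + J)/(2*r) (U(J, r) = 5 + (J + 1)/(r + r) = 5 + (1 + J)/((2*r)) = 5 + (1 + J)*(1/(2*r)) = 5 + (1 + J)/(2*r))
X(z, f) = 1 + 3*z
(U(3, 3) + u)*(X(2, 5) - 6) = ((1/2)*(1 + 3 + 10*3)/3 + 4*I)*((1 + 3*2) - 6) = ((1/2)*(1/3)*(1 + 3 + 30) + 4*I)*((1 + 6) - 6) = ((1/2)*(1/3)*34 + 4*I)*(7 - 6) = (17/3 + 4*I)*1 = 17/3 + 4*I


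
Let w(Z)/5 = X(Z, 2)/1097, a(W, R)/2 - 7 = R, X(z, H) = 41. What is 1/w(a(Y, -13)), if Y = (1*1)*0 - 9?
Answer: 1097/205 ≈ 5.3512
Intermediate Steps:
Y = -9 (Y = 1*0 - 9 = 0 - 9 = -9)
a(W, R) = 14 + 2*R
w(Z) = 205/1097 (w(Z) = 5*(41/1097) = 205/1097)
1/w(a(Y, -13)) = 1/(205/1097) = 1097/205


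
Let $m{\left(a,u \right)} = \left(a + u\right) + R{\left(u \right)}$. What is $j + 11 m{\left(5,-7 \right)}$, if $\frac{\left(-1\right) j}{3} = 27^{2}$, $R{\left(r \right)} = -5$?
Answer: $-2264$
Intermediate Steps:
$m{\left(a,u \right)} = -5 + a + u$ ($m{\left(a,u \right)} = \left(a + u\right) - 5 = -5 + a + u$)
$j = -2187$ ($j = - 3 \cdot 27^{2} = \left(-3\right) 729 = -2187$)
$j + 11 m{\left(5,-7 \right)} = -2187 + 11 \left(-5 + 5 - 7\right) = -2187 + 11 \left(-7\right) = -2187 - 77 = -2264$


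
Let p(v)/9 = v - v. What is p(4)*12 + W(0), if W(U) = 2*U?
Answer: 0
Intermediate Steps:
p(v) = 0 (p(v) = 9*(v - v) = 9*0 = 0)
p(4)*12 + W(0) = 0*12 + 2*0 = 0 + 0 = 0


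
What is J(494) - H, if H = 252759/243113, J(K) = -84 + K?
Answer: 7647967/18701 ≈ 408.96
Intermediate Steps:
H = 19443/18701 (H = 252759*(1/243113) = 19443/18701 ≈ 1.0397)
J(494) - H = (-84 + 494) - 1*19443/18701 = 410 - 19443/18701 = 7647967/18701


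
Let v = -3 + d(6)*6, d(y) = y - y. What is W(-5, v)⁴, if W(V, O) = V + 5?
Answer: 0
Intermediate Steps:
d(y) = 0
v = -3 (v = -3 + 0*6 = -3 + 0 = -3)
W(V, O) = 5 + V
W(-5, v)⁴ = (5 - 5)⁴ = 0⁴ = 0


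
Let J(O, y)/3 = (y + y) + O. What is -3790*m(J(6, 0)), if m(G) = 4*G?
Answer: -272880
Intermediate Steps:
J(O, y) = 3*O + 6*y (J(O, y) = 3*((y + y) + O) = 3*(2*y + O) = 3*(O + 2*y) = 3*O + 6*y)
-3790*m(J(6, 0)) = -15160*(3*6 + 6*0) = -15160*(18 + 0) = -15160*18 = -3790*72 = -272880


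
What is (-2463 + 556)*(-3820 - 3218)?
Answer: 13421466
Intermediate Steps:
(-2463 + 556)*(-3820 - 3218) = -1907*(-7038) = 13421466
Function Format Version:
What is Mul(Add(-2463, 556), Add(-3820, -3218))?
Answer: 13421466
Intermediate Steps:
Mul(Add(-2463, 556), Add(-3820, -3218)) = Mul(-1907, -7038) = 13421466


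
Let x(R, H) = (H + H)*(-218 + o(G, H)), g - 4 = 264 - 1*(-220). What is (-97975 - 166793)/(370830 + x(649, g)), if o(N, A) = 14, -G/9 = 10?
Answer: -44128/28621 ≈ -1.5418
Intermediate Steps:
G = -90 (G = -9*10 = -90)
g = 488 (g = 4 + (264 - 1*(-220)) = 4 + (264 + 220) = 4 + 484 = 488)
x(R, H) = -408*H (x(R, H) = (H + H)*(-218 + 14) = (2*H)*(-204) = -408*H)
(-97975 - 166793)/(370830 + x(649, g)) = (-97975 - 166793)/(370830 - 408*488) = -264768/(370830 - 199104) = -264768/171726 = -264768*1/171726 = -44128/28621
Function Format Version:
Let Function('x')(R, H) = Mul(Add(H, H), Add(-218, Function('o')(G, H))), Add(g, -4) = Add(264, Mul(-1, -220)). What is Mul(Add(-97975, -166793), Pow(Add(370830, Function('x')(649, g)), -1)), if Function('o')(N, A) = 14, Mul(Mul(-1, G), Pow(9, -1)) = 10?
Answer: Rational(-44128, 28621) ≈ -1.5418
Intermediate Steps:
G = -90 (G = Mul(-9, 10) = -90)
g = 488 (g = Add(4, Add(264, Mul(-1, -220))) = Add(4, Add(264, 220)) = Add(4, 484) = 488)
Function('x')(R, H) = Mul(-408, H) (Function('x')(R, H) = Mul(Add(H, H), Add(-218, 14)) = Mul(Mul(2, H), -204) = Mul(-408, H))
Mul(Add(-97975, -166793), Pow(Add(370830, Function('x')(649, g)), -1)) = Mul(Add(-97975, -166793), Pow(Add(370830, Mul(-408, 488)), -1)) = Mul(-264768, Pow(Add(370830, -199104), -1)) = Mul(-264768, Pow(171726, -1)) = Mul(-264768, Rational(1, 171726)) = Rational(-44128, 28621)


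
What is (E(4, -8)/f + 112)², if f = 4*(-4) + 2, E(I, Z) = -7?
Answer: 50625/4 ≈ 12656.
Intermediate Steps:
f = -14 (f = -16 + 2 = -14)
(E(4, -8)/f + 112)² = (-7/(-14) + 112)² = (-7*(-1/14) + 112)² = (½ + 112)² = (225/2)² = 50625/4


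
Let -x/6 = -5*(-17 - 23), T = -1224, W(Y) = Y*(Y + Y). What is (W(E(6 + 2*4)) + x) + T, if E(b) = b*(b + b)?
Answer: 304904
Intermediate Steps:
E(b) = 2*b² (E(b) = b*(2*b) = 2*b²)
W(Y) = 2*Y² (W(Y) = Y*(2*Y) = 2*Y²)
x = -1200 (x = -(-30)*(-17 - 23) = -(-30)*(-40) = -6*200 = -1200)
(W(E(6 + 2*4)) + x) + T = (2*(2*(6 + 2*4)²)² - 1200) - 1224 = (2*(2*(6 + 8)²)² - 1200) - 1224 = (2*(2*14²)² - 1200) - 1224 = (2*(2*196)² - 1200) - 1224 = (2*392² - 1200) - 1224 = (2*153664 - 1200) - 1224 = (307328 - 1200) - 1224 = 306128 - 1224 = 304904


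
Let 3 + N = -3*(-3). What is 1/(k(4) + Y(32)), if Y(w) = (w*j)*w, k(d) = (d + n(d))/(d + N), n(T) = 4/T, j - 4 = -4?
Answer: 2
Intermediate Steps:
j = 0 (j = 4 - 4 = 0)
N = 6 (N = -3 - 3*(-3) = -3 + 9 = 6)
k(d) = (d + 4/d)/(6 + d) (k(d) = (d + 4/d)/(d + 6) = (d + 4/d)/(6 + d))
Y(w) = 0 (Y(w) = (w*0)*w = 0*w = 0)
1/(k(4) + Y(32)) = 1/((4 + 4²)/(4*(6 + 4)) + 0) = 1/((¼)*(4 + 16)/10 + 0) = 1/((¼)*(⅒)*20 + 0) = 1/(½ + 0) = 1/(½) = 2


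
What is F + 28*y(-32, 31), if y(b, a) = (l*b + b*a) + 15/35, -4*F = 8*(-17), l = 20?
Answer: -45650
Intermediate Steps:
F = 34 (F = -2*(-17) = -1/4*(-136) = 34)
y(b, a) = 3/7 + 20*b + a*b (y(b, a) = (20*b + b*a) + 15/35 = (20*b + a*b) + 15*(1/35) = (20*b + a*b) + 3/7 = 3/7 + 20*b + a*b)
F + 28*y(-32, 31) = 34 + 28*(3/7 + 20*(-32) + 31*(-32)) = 34 + 28*(3/7 - 640 - 992) = 34 + 28*(-11421/7) = 34 - 45684 = -45650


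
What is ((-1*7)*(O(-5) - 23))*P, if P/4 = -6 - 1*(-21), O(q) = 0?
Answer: 9660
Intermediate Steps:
P = 60 (P = 4*(-6 - 1*(-21)) = 4*(-6 + 21) = 4*15 = 60)
((-1*7)*(O(-5) - 23))*P = ((-1*7)*(0 - 23))*60 = -7*(-23)*60 = 161*60 = 9660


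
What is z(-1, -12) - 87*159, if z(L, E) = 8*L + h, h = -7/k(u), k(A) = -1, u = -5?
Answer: -13834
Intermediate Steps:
h = 7 (h = -7/(-1) = -7*(-1) = 7)
z(L, E) = 7 + 8*L (z(L, E) = 8*L + 7 = 7 + 8*L)
z(-1, -12) - 87*159 = (7 + 8*(-1)) - 87*159 = (7 - 8) - 13833 = -1 - 13833 = -13834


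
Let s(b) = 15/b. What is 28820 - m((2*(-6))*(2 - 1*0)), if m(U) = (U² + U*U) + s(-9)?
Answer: 83009/3 ≈ 27670.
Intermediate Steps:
m(U) = -5/3 + 2*U² (m(U) = (U² + U*U) + 15/(-9) = (U² + U²) + 15*(-⅑) = 2*U² - 5/3 = -5/3 + 2*U²)
28820 - m((2*(-6))*(2 - 1*0)) = 28820 - (-5/3 + 2*((2*(-6))*(2 - 1*0))²) = 28820 - (-5/3 + 2*(-12*(2 + 0))²) = 28820 - (-5/3 + 2*(-12*2)²) = 28820 - (-5/3 + 2*(-24)²) = 28820 - (-5/3 + 2*576) = 28820 - (-5/3 + 1152) = 28820 - 1*3451/3 = 28820 - 3451/3 = 83009/3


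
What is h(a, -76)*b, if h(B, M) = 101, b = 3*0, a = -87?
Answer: 0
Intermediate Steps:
b = 0
h(a, -76)*b = 101*0 = 0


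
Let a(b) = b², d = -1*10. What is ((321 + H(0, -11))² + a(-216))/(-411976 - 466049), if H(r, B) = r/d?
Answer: -49899/292675 ≈ -0.17049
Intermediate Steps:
d = -10
H(r, B) = -r/10 (H(r, B) = r/(-10) = r*(-⅒) = -r/10)
((321 + H(0, -11))² + a(-216))/(-411976 - 466049) = ((321 - ⅒*0)² + (-216)²)/(-411976 - 466049) = ((321 + 0)² + 46656)/(-878025) = (321² + 46656)*(-1/878025) = (103041 + 46656)*(-1/878025) = 149697*(-1/878025) = -49899/292675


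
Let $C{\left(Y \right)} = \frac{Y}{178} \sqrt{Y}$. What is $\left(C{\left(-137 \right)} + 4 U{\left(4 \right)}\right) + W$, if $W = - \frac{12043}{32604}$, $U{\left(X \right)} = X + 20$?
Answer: $\frac{3117941}{32604} - \frac{137 i \sqrt{137}}{178} \approx 95.631 - 9.0087 i$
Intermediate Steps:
$U{\left(X \right)} = 20 + X$
$W = - \frac{12043}{32604}$ ($W = \left(-12043\right) \frac{1}{32604} = - \frac{12043}{32604} \approx -0.36937$)
$C{\left(Y \right)} = \frac{Y^{\frac{3}{2}}}{178}$ ($C{\left(Y \right)} = Y \frac{1}{178} \sqrt{Y} = \frac{Y}{178} \sqrt{Y} = \frac{Y^{\frac{3}{2}}}{178}$)
$\left(C{\left(-137 \right)} + 4 U{\left(4 \right)}\right) + W = \left(\frac{\left(-137\right)^{\frac{3}{2}}}{178} + 4 \left(20 + 4\right)\right) - \frac{12043}{32604} = \left(\frac{\left(-137\right) i \sqrt{137}}{178} + 4 \cdot 24\right) - \frac{12043}{32604} = \left(- \frac{137 i \sqrt{137}}{178} + 96\right) - \frac{12043}{32604} = \left(96 - \frac{137 i \sqrt{137}}{178}\right) - \frac{12043}{32604} = \frac{3117941}{32604} - \frac{137 i \sqrt{137}}{178}$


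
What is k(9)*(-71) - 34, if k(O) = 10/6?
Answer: -457/3 ≈ -152.33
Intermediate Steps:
k(O) = 5/3 (k(O) = 10*(⅙) = 5/3)
k(9)*(-71) - 34 = (5/3)*(-71) - 34 = -355/3 - 34 = -457/3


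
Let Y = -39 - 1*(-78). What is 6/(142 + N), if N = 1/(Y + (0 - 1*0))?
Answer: 234/5539 ≈ 0.042246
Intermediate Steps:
Y = 39 (Y = -39 + 78 = 39)
N = 1/39 (N = 1/(39 + (0 - 1*0)) = 1/(39 + (0 + 0)) = 1/(39 + 0) = 1/39 ≈ 0.025641)
6/(142 + N) = 6/(142 + 1/39) = 6/(5539/39) = (39/5539)*6 = 234/5539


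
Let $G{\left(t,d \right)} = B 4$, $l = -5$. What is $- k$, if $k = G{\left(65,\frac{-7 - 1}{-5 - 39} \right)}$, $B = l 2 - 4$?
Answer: $56$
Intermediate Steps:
$B = -14$ ($B = \left(-5\right) 2 - 4 = -10 - 4 = -14$)
$G{\left(t,d \right)} = -56$ ($G{\left(t,d \right)} = \left(-14\right) 4 = -56$)
$k = -56$
$- k = \left(-1\right) \left(-56\right) = 56$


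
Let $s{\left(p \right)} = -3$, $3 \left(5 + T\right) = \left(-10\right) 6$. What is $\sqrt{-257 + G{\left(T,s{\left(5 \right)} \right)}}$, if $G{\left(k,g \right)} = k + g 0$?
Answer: $i \sqrt{282} \approx 16.793 i$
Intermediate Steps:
$T = -25$ ($T = -5 + \frac{\left(-10\right) 6}{3} = -5 + \frac{1}{3} \left(-60\right) = -5 - 20 = -25$)
$G{\left(k,g \right)} = k$ ($G{\left(k,g \right)} = k + 0 = k$)
$\sqrt{-257 + G{\left(T,s{\left(5 \right)} \right)}} = \sqrt{-257 - 25} = \sqrt{-282} = i \sqrt{282}$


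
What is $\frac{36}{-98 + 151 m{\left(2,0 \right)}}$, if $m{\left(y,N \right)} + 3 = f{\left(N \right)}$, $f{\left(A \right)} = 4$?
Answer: $\frac{36}{53} \approx 0.67924$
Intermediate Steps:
$m{\left(y,N \right)} = 1$ ($m{\left(y,N \right)} = -3 + 4 = 1$)
$\frac{36}{-98 + 151 m{\left(2,0 \right)}} = \frac{36}{-98 + 151 \cdot 1} = \frac{36}{-98 + 151} = \frac{36}{53}$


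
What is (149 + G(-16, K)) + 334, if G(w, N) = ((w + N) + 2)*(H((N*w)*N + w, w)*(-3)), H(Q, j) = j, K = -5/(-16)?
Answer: -174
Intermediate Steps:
K = 5/16 (K = -5*(-1/16) = 5/16 ≈ 0.31250)
G(w, N) = -3*w*(2 + N + w) (G(w, N) = ((w + N) + 2)*(w*(-3)) = ((N + w) + 2)*(-3*w) = (2 + N + w)*(-3*w) = -3*w*(2 + N + w))
(149 + G(-16, K)) + 334 = (149 - 3*(-16)*(2 + 5/16 - 16)) + 334 = (149 - 3*(-16)*(-219/16)) + 334 = (149 - 657) + 334 = -508 + 334 = -174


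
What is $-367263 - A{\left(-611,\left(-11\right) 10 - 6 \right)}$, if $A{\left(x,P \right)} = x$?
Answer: $-366652$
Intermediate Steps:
$-367263 - A{\left(-611,\left(-11\right) 10 - 6 \right)} = -367263 - -611 = -367263 + 611 = -366652$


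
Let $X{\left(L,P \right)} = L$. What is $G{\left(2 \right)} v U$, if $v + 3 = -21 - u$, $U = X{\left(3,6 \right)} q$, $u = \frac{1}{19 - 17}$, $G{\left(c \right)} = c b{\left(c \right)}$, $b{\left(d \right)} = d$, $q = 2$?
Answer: $-588$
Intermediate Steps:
$G{\left(c \right)} = c^{2}$ ($G{\left(c \right)} = c c = c^{2}$)
$u = \frac{1}{2} \approx 0.5$
$U = 6$ ($U = 3 \cdot 2 = 6$)
$v = - \frac{49}{2}$ ($v = -3 - \frac{43}{2} = - \frac{49}{2} \approx -24.5$)
$G{\left(2 \right)} v U = 2^{2} \left(- \frac{49}{2}\right) 6 = 4 \left(- \frac{49}{2}\right) 6 = \left(-98\right) 6 = -588$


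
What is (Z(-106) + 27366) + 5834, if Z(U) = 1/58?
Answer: 1925601/58 ≈ 33200.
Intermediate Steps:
Z(U) = 1/58
(Z(-106) + 27366) + 5834 = (1/58 + 27366) + 5834 = 1587229/58 + 5834 = 1925601/58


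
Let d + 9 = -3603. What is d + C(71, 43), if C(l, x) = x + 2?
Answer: -3567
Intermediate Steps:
C(l, x) = 2 + x
d = -3612 (d = -9 - 3603 = -3612)
d + C(71, 43) = -3612 + (2 + 43) = -3612 + 45 = -3567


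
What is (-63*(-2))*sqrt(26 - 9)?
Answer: 126*sqrt(17) ≈ 519.51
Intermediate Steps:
(-63*(-2))*sqrt(26 - 9) = 126*sqrt(17)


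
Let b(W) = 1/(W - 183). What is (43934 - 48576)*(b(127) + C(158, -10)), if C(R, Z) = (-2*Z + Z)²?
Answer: -12995279/28 ≈ -4.6412e+5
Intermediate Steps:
C(R, Z) = Z² (C(R, Z) = (-Z)² = Z²)
b(W) = 1/(-183 + W)
(43934 - 48576)*(b(127) + C(158, -10)) = (43934 - 48576)*(1/(-183 + 127) + (-10)²) = -4642*(1/(-56) + 100) = -4642*(-1/56 + 100) = -4642*5599/56 = -12995279/28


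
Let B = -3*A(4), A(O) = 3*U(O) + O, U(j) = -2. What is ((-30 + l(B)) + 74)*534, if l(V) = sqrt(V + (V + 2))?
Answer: 23496 + 534*sqrt(14) ≈ 25494.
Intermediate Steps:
A(O) = -6 + O (A(O) = 3*(-2) + O = -6 + O)
B = 6 (B = -3*(-6 + 4) = -3*(-2) = 6)
l(V) = sqrt(2 + 2*V) (l(V) = sqrt(V + (2 + V)) = sqrt(2 + 2*V))
((-30 + l(B)) + 74)*534 = ((-30 + sqrt(2 + 2*6)) + 74)*534 = ((-30 + sqrt(2 + 12)) + 74)*534 = ((-30 + sqrt(14)) + 74)*534 = (44 + sqrt(14))*534 = 23496 + 534*sqrt(14)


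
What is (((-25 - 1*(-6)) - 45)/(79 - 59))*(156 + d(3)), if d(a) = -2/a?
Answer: -7456/15 ≈ -497.07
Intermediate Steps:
(((-25 - 1*(-6)) - 45)/(79 - 59))*(156 + d(3)) = (((-25 - 1*(-6)) - 45)/(79 - 59))*(156 - 2/3) = (((-25 + 6) - 45)/20)*(156 - 2*1/3) = ((-19 - 45)*(1/20))*(156 - 2/3) = -64*1/20*(466/3) = -16/5*466/3 = -7456/15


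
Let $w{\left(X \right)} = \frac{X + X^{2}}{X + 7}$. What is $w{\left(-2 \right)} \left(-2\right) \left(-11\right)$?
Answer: $\frac{44}{5} \approx 8.8$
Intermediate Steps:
$w{\left(X \right)} = \frac{X + X^{2}}{7 + X}$
$w{\left(-2 \right)} \left(-2\right) \left(-11\right) = - \frac{2 \left(1 - 2\right)}{7 - 2} \left(-2\right) \left(-11\right) = \left(-2\right) \frac{1}{5} \left(-1\right) \left(-2\right) \left(-11\right) = \frac{2}{5} \left(-2\right) \left(-11\right) = \left(- \frac{4}{5}\right) \left(-11\right) = \frac{44}{5}$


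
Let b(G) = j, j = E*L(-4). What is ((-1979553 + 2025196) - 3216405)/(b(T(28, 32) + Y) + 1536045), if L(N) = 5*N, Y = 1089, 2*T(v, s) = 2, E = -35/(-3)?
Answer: -1358898/658205 ≈ -2.0646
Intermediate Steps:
E = 35/3 (E = -35*(-⅓) = 35/3 ≈ 11.667)
T(v, s) = 1 (T(v, s) = (½)*2 = 1)
j = -700/3 (j = 35*(5*(-4))/3 = (35/3)*(-20) = -700/3 ≈ -233.33)
b(G) = -700/3
((-1979553 + 2025196) - 3216405)/(b(T(28, 32) + Y) + 1536045) = ((-1979553 + 2025196) - 3216405)/(-700/3 + 1536045) = (45643 - 3216405)/(4607435/3) = -3170762*3/4607435 = -1358898/658205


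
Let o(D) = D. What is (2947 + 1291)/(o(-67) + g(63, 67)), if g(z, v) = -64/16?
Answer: -4238/71 ≈ -59.690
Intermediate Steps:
g(z, v) = -4 (g(z, v) = -64*1/16 = -4)
(2947 + 1291)/(o(-67) + g(63, 67)) = (2947 + 1291)/(-67 - 4) = 4238/(-71) = 4238*(-1/71) = -4238/71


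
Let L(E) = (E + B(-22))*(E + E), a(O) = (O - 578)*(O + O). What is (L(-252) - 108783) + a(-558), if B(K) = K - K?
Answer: 1286001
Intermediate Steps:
B(K) = 0
a(O) = 2*O*(-578 + O) (a(O) = (-578 + O)*(2*O) = 2*O*(-578 + O))
L(E) = 2*E**2 (L(E) = (E + 0)*(E + E) = E*(2*E) = 2*E**2)
(L(-252) - 108783) + a(-558) = (2*(-252)**2 - 108783) + 2*(-558)*(-578 - 558) = (2*63504 - 108783) + 2*(-558)*(-1136) = (127008 - 108783) + 1267776 = 18225 + 1267776 = 1286001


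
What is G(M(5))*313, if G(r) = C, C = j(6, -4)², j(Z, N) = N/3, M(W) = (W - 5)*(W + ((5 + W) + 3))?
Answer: 5008/9 ≈ 556.44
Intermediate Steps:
M(W) = (-5 + W)*(8 + 2*W) (M(W) = (-5 + W)*(W + (8 + W)) = (-5 + W)*(8 + 2*W))
j(Z, N) = N/3 (j(Z, N) = N*(⅓) = N/3)
C = 16/9 (C = ((⅓)*(-4))² = (-4/3)² = 16/9 ≈ 1.7778)
G(r) = 16/9
G(M(5))*313 = (16/9)*313 = 5008/9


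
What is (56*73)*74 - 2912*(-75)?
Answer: 520912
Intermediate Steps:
(56*73)*74 - 2912*(-75) = 4088*74 - 1*(-218400) = 302512 + 218400 = 520912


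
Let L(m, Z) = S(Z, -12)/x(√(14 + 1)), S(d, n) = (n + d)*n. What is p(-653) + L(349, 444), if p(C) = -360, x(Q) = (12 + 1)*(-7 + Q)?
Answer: -61416/221 + 2592*√15/221 ≈ -232.48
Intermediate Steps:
S(d, n) = n*(d + n) (S(d, n) = (d + n)*n = n*(d + n))
x(Q) = -91 + 13*Q (x(Q) = 13*(-7 + Q) = -91 + 13*Q)
L(m, Z) = (144 - 12*Z)/(-91 + 13*√15) (L(m, Z) = (-12*(Z - 12))/(-91 + 13*√(14 + 1)) = (-12*(-12 + Z))/(-91 + 13*√15) = (144 - 12*Z)/(-91 + 13*√15))
p(-653) + L(349, 444) = -360 + 12*(-12 + 444)/(91 - 13*√15) = -360 + 12*432/(91 - 13*√15) = -360 + 5184/(91 - 13*√15)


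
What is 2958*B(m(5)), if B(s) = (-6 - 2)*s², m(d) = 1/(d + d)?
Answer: -5916/25 ≈ -236.64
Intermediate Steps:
m(d) = 1/(2*d)
B(s) = -8*s²
2958*B(m(5)) = 2958*(-8*((½)/5)²) = 2958*(-8*((½)*(⅕))²) = 2958*(-8*(⅒)²) = 2958*(-8*1/100) = 2958*(-2/25) = -5916/25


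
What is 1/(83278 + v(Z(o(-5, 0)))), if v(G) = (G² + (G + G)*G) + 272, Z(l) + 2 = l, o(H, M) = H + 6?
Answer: 1/83553 ≈ 1.1968e-5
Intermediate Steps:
o(H, M) = 6 + H
Z(l) = -2 + l
v(G) = 272 + 3*G² (v(G) = (G² + (2*G)*G) + 272 = (G² + 2*G²) + 272 = 3*G² + 272 = 272 + 3*G²)
1/(83278 + v(Z(o(-5, 0)))) = 1/(83278 + (272 + 3*(-2 + (6 - 5))²)) = 1/(83278 + (272 + 3*(-2 + 1)²)) = 1/(83278 + (272 + 3*(-1)²)) = 1/(83278 + (272 + 3*1)) = 1/(83278 + (272 + 3)) = 1/(83278 + 275) = 1/83553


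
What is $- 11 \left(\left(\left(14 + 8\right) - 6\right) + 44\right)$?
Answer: $-660$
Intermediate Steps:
$- 11 \left(\left(\left(14 + 8\right) - 6\right) + 44\right) = - 11 \left(\left(22 - 6\right) + 44\right) = - 11 \left(16 + 44\right) = \left(-11\right) 60 = -660$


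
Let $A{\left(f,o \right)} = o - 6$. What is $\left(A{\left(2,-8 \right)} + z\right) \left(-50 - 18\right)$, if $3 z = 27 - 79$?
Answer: $\frac{6392}{3} \approx 2130.7$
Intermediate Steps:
$A{\left(f,o \right)} = -6 + o$ ($A{\left(f,o \right)} = o - 6 = -6 + o$)
$z = - \frac{52}{3}$ ($z = \frac{27 - 79}{3} = \frac{1}{3} \left(-52\right) = - \frac{52}{3} \approx -17.333$)
$\left(A{\left(2,-8 \right)} + z\right) \left(-50 - 18\right) = \left(\left(-6 - 8\right) - \frac{52}{3}\right) \left(-50 - 18\right) = \left(-14 - \frac{52}{3}\right) \left(-68\right) = \left(- \frac{94}{3}\right) \left(-68\right) = \frac{6392}{3}$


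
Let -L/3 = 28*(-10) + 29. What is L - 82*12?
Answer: -231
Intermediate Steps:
L = 753 (L = -3*(28*(-10) + 29) = -3*(-280 + 29) = -3*(-251) = 753)
L - 82*12 = 753 - 82*12 = 753 - 1*984 = 753 - 984 = -231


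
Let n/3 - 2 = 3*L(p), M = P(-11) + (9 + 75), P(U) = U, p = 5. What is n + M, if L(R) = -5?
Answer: 34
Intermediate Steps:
M = 73 (M = -11 + (9 + 75) = -11 + 84 = 73)
n = -39 (n = 6 + 3*(3*(-5)) = 6 + 3*(-15) = 6 - 45 = -39)
n + M = -39 + 73 = 34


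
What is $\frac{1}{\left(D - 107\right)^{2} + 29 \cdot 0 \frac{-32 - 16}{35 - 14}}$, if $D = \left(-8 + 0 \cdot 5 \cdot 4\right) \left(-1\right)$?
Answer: $\frac{1}{9801} \approx 0.00010203$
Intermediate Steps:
$D = 8$ ($D = \left(-8 + 0 \cdot 4\right) \left(-1\right) = \left(-8 + 0\right) \left(-1\right) = \left(-8\right) \left(-1\right) = 8$)
$\frac{1}{\left(D - 107\right)^{2} + 29 \cdot 0 \frac{-32 - 16}{35 - 14}} = \frac{1}{\left(8 - 107\right)^{2} + 29 \cdot 0 \frac{-32 - 16}{35 - 14}} = \frac{1}{\left(-99\right)^{2} + 0 \left(- \frac{48}{21}\right)} = \frac{1}{9801 + 0 \left(\left(-48\right) \frac{1}{21}\right)} = \frac{1}{9801 + 0 \left(- \frac{16}{7}\right)} = \frac{1}{9801 + 0} = \frac{1}{9801}$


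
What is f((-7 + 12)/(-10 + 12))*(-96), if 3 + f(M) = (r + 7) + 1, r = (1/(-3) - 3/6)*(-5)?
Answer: -880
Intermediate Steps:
r = 25/6 (r = (1*(-1/3) - 3*1/6)*(-5) = (-1/3 - 1/2)*(-5) = -5/6*(-5) = 25/6 ≈ 4.1667)
f(M) = 55/6 (f(M) = -3 + ((25/6 + 7) + 1) = -3 + (67/6 + 1) = -3 + 73/6 = 55/6)
f((-7 + 12)/(-10 + 12))*(-96) = (55/6)*(-96) = -880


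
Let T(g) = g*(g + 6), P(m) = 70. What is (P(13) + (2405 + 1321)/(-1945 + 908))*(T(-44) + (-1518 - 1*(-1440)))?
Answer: 109769216/1037 ≈ 1.0585e+5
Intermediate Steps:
T(g) = g*(6 + g)
(P(13) + (2405 + 1321)/(-1945 + 908))*(T(-44) + (-1518 - 1*(-1440))) = (70 + (2405 + 1321)/(-1945 + 908))*(-44*(6 - 44) + (-1518 - 1*(-1440))) = (70 + 3726/(-1037))*(-44*(-38) + (-1518 + 1440)) = (70 + 3726*(-1/1037))*(1672 - 78) = (70 - 3726/1037)*1594 = (68864/1037)*1594 = 109769216/1037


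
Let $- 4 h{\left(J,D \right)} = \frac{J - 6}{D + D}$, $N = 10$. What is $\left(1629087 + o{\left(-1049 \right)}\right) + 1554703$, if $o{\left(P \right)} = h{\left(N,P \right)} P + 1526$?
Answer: $\frac{6370631}{2} \approx 3.1853 \cdot 10^{6}$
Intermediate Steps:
$h{\left(J,D \right)} = - \frac{-6 + J}{8 D}$ ($h{\left(J,D \right)} = - \frac{\left(J - 6\right) \frac{1}{D + D}}{4} = - \frac{\left(-6 + J\right) \frac{1}{2 D}}{4} = - \frac{\frac{1}{2} \frac{1}{D} \left(-6 + J\right)}{4} = - \frac{-6 + J}{8 D}$)
$o{\left(P \right)} = \frac{3051}{2}$ ($o{\left(P \right)} = \frac{6 - 10}{8 P} P + 1526 = \frac{1}{8} \frac{1}{P} \left(-4\right) P + 1526 = - \frac{1}{2 P} P + 1526 = - \frac{1}{2} + 1526 = \frac{3051}{2}$)
$\left(1629087 + o{\left(-1049 \right)}\right) + 1554703 = \left(1629087 + \frac{3051}{2}\right) + 1554703 = \frac{3261225}{2} + 1554703 = \frac{6370631}{2}$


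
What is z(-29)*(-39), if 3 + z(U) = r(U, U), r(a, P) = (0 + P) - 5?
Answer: 1443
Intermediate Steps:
r(a, P) = -5 + P (r(a, P) = P - 5 = -5 + P)
z(U) = -8 + U (z(U) = -3 + (-5 + U) = -8 + U)
z(-29)*(-39) = (-8 - 29)*(-39) = -37*(-39) = 1443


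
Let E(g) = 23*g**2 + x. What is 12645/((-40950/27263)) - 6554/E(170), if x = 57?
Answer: -5092644859711/604928870 ≈ -8418.6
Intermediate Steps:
E(g) = 57 + 23*g**2 (E(g) = 23*g**2 + 57 = 57 + 23*g**2)
12645/((-40950/27263)) - 6554/E(170) = 12645/((-40950/27263)) - 6554/(57 + 23*170**2) = 12645/((-40950*1/27263)) - 6554/(57 + 23*28900) = 12645/(-40950/27263) - 6554/(57 + 664700) = 12645*(-27263/40950) - 6554/664757 = -7660903/910 - 6554*1/664757 = -7660903/910 - 6554/664757 = -5092644859711/604928870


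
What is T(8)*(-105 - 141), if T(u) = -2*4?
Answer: 1968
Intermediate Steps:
T(u) = -8
T(8)*(-105 - 141) = -8*(-105 - 141) = -8*(-246) = 1968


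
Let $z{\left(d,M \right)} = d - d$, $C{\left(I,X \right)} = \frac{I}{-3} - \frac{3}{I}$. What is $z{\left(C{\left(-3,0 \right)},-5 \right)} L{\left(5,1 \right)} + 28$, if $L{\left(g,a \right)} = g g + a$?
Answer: $28$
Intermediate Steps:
$L{\left(g,a \right)} = a + g^{2}$ ($L{\left(g,a \right)} = g^{2} + a = a + g^{2}$)
$C{\left(I,X \right)} = - \frac{3}{I} - \frac{I}{3}$ ($C{\left(I,X \right)} = I \left(- \frac{1}{3}\right) - \frac{3}{I} = - \frac{I}{3} - \frac{3}{I} = - \frac{3}{I} - \frac{I}{3}$)
$z{\left(d,M \right)} = 0$
$z{\left(C{\left(-3,0 \right)},-5 \right)} L{\left(5,1 \right)} + 28 = 0 \left(1 + 5^{2}\right) + 28 = 0 \left(1 + 25\right) + 28 = 0 \cdot 26 + 28 = 0 + 28 = 28$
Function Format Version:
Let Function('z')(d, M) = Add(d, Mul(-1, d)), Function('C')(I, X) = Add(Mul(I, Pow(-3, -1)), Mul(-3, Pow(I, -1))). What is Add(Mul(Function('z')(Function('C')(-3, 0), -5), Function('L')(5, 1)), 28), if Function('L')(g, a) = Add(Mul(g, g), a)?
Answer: 28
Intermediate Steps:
Function('L')(g, a) = Add(a, Pow(g, 2)) (Function('L')(g, a) = Add(Pow(g, 2), a) = Add(a, Pow(g, 2)))
Function('C')(I, X) = Add(Mul(-3, Pow(I, -1)), Mul(Rational(-1, 3), I)) (Function('C')(I, X) = Add(Mul(I, Rational(-1, 3)), Mul(-3, Pow(I, -1))) = Add(Mul(Rational(-1, 3), I), Mul(-3, Pow(I, -1))) = Add(Mul(-3, Pow(I, -1)), Mul(Rational(-1, 3), I)))
Function('z')(d, M) = 0
Add(Mul(Function('z')(Function('C')(-3, 0), -5), Function('L')(5, 1)), 28) = Add(Mul(0, Add(1, Pow(5, 2))), 28) = Add(Mul(0, Add(1, 25)), 28) = Add(Mul(0, 26), 28) = Add(0, 28) = 28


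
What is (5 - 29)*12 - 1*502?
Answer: -790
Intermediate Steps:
(5 - 29)*12 - 1*502 = -24*12 - 502 = -288 - 502 = -790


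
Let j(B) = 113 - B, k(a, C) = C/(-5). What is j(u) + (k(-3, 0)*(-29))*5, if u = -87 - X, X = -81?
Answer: 119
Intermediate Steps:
k(a, C) = -C/5 (k(a, C) = C*(-⅕) = -C/5)
u = -6 (u = -87 - 1*(-81) = -87 + 81 = -6)
j(u) + (k(-3, 0)*(-29))*5 = (113 - 1*(-6)) + (-⅕*0*(-29))*5 = (113 + 6) + (0*(-29))*5 = 119 + 0*5 = 119 + 0 = 119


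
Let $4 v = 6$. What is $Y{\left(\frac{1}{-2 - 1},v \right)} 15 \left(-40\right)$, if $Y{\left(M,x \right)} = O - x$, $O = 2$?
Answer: $-300$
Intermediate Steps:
$v = \frac{3}{2}$ ($v = \frac{1}{4} \cdot 6 = \frac{3}{2} \approx 1.5$)
$Y{\left(M,x \right)} = 2 - x$
$Y{\left(\frac{1}{-2 - 1},v \right)} 15 \left(-40\right) = \left(2 - \frac{3}{2}\right) 15 \left(-40\right) = \frac{1}{2} \cdot 15 \left(-40\right) = \frac{15}{2} \left(-40\right) = -300$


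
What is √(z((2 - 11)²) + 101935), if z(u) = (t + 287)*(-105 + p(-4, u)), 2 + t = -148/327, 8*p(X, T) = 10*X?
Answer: 5*√302116281/327 ≈ 265.77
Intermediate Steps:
p(X, T) = 5*X/4 (p(X, T) = (10*X)/8 = 5*X/4)
t = -802/327 (t = -2 - 148/327 = -802/327 ≈ -2.4526)
z(u) = -10235170/327 (z(u) = (-802/327 + 287)*(-105 + (5/4)*(-4)) = 93047*(-105 - 5)/327 = (93047/327)*(-110) = -10235170/327)
√(z((2 - 11)²) + 101935) = √(-10235170/327 + 101935) = √(23097575/327) = 5*√302116281/327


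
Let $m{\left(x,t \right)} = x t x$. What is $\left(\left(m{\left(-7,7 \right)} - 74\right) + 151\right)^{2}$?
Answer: $176400$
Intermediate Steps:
$m{\left(x,t \right)} = t x^{2}$ ($m{\left(x,t \right)} = t x x = t x^{2}$)
$\left(\left(m{\left(-7,7 \right)} - 74\right) + 151\right)^{2} = \left(\left(7 \left(-7\right)^{2} - 74\right) + 151\right)^{2} = \left(\left(7 \cdot 49 - 74\right) + 151\right)^{2} = \left(\left(343 - 74\right) + 151\right)^{2} = \left(269 + 151\right)^{2} = 420^{2} = 176400$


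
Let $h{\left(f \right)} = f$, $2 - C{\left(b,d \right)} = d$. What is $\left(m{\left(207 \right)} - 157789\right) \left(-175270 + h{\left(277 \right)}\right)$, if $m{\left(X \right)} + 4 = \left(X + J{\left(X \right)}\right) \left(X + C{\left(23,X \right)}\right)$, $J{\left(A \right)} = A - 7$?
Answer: $27470226147$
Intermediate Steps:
$C{\left(b,d \right)} = 2 - d$
$J{\left(A \right)} = -7 + A$ ($J{\left(A \right)} = A - 7 = -7 + A$)
$m{\left(X \right)} = -18 + 4 X$ ($m{\left(X \right)} = -4 + \left(X + \left(-7 + X\right)\right) \left(X - \left(-2 + X\right)\right) = -4 + \left(-7 + 2 X\right) 2 = -4 + \left(-14 + 4 X\right) = -18 + 4 X$)
$\left(m{\left(207 \right)} - 157789\right) \left(-175270 + h{\left(277 \right)}\right) = \left(\left(-18 + 4 \cdot 207\right) - 157789\right) \left(-175270 + 277\right) = \left(\left(-18 + 828\right) - 157789\right) \left(-174993\right) = \left(810 - 157789\right) \left(-174993\right) = \left(-156979\right) \left(-174993\right) = 27470226147$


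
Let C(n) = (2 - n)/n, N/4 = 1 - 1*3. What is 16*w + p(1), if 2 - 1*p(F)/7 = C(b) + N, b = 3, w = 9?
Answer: 649/3 ≈ 216.33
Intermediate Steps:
N = -8 (N = 4*(1 - 1*3) = 4*(1 - 3) = 4*(-2) = -8)
C(n) = (2 - n)/n
p(F) = 217/3 (p(F) = 14 - 7*((2 - 1*3)/3 - 8) = 14 - 7*((2 - 3)/3 - 8) = 14 - 7*((⅓)*(-1) - 8) = 14 - 7*(-⅓ - 8) = 14 - 7*(-25/3) = 14 + 175/3 = 217/3)
16*w + p(1) = 16*9 + 217/3 = 144 + 217/3 = 649/3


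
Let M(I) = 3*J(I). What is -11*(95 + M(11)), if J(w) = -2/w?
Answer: -1039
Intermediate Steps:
M(I) = -6/I (M(I) = 3*(-2/I) = -6/I)
-11*(95 + M(11)) = -11*(95 - 6/11) = -11*1039/11 = -1039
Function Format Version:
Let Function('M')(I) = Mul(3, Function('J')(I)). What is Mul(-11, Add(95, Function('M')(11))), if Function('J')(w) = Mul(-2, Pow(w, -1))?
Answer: -1039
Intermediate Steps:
Function('M')(I) = Mul(-6, Pow(I, -1)) (Function('M')(I) = Mul(3, Mul(-2, Pow(I, -1))) = Mul(-6, Pow(I, -1)))
Mul(-11, Add(95, Function('M')(11))) = Mul(-11, Add(95, Mul(-6, Pow(11, -1)))) = Mul(-11, Add(95, Mul(-6, Rational(1, 11)))) = Mul(-11, Add(95, Rational(-6, 11))) = Mul(-11, Rational(1039, 11)) = -1039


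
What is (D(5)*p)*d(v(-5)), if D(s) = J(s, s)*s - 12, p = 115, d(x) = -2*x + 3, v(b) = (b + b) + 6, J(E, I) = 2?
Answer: -2530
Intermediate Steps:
v(b) = 6 + 2*b (v(b) = 2*b + 6 = 6 + 2*b)
d(x) = 3 - 2*x
D(s) = -12 + 2*s (D(s) = 2*s - 12 = -12 + 2*s)
(D(5)*p)*d(v(-5)) = ((-12 + 2*5)*115)*(3 - 2*(6 + 2*(-5))) = ((-12 + 10)*115)*(3 - 2*(6 - 10)) = (-2*115)*(3 - 2*(-4)) = -230*(3 + 8) = -230*11 = -2530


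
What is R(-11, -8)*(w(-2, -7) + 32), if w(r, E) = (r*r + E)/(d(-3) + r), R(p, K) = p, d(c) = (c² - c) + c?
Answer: -2431/7 ≈ -347.29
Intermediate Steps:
d(c) = c²
w(r, E) = (E + r²)/(9 + r) (w(r, E) = (r*r + E)/((-3)² + r) = (r² + E)/(9 + r) = (E + r²)/(9 + r))
R(-11, -8)*(w(-2, -7) + 32) = -11*((-7 + (-2)²)/(9 - 2) + 32) = -11*((-7 + 4)/7 + 32) = -11*((⅐)*(-3) + 32) = -11*(-3/7 + 32) = -11*221/7 = -2431/7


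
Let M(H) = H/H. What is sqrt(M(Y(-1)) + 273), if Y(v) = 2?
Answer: sqrt(274) ≈ 16.553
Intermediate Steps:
M(H) = 1
sqrt(M(Y(-1)) + 273) = sqrt(1 + 273) = sqrt(274)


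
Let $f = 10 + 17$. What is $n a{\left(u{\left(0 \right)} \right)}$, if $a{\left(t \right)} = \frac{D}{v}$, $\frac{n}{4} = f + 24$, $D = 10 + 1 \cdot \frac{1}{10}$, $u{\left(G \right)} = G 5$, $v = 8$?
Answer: $\frac{5151}{20} \approx 257.55$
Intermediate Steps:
$f = 27$
$u{\left(G \right)} = 5 G$
$D = \frac{101}{10}$ ($D = 10 + 1 \cdot \frac{1}{10} = 10 + \frac{1}{10} = \frac{101}{10} \approx 10.1$)
$n = 204$ ($n = 4 \left(27 + 24\right) = 4 \cdot 51 = 204$)
$a{\left(t \right)} = \frac{101}{80}$ ($a{\left(t \right)} = \frac{101}{10 \cdot 8} = \frac{101}{10} \cdot \frac{1}{8} = \frac{101}{80}$)
$n a{\left(u{\left(0 \right)} \right)} = 204 \cdot \frac{101}{80} = \frac{5151}{20}$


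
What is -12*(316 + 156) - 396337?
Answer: -402001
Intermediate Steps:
-12*(316 + 156) - 396337 = -12*472 - 396337 = -5664 - 396337 = -402001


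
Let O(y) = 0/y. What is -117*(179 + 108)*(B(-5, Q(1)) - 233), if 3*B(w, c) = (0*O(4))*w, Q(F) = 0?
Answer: 7823907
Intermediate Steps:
O(y) = 0
B(w, c) = 0 (B(w, c) = ((0*0)*w)/3 = (0*w)/3 = (⅓)*0 = 0)
-117*(179 + 108)*(B(-5, Q(1)) - 233) = -117*(179 + 108)*(0 - 233) = -33579*(-233) = -117*(-66871) = 7823907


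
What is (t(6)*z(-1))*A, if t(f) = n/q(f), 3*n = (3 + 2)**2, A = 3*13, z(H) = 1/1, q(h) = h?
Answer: 325/6 ≈ 54.167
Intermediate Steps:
z(H) = 1
A = 39
n = 25/3 (n = (3 + 2)**2/3 = (1/3)*5**2 = (1/3)*25 = 25/3 ≈ 8.3333)
t(f) = 25/(3*f)
(t(6)*z(-1))*A = (((25/3)/6)*1)*39 = (((25/3)*(1/6))*1)*39 = ((25/18)*1)*39 = (25/18)*39 = 325/6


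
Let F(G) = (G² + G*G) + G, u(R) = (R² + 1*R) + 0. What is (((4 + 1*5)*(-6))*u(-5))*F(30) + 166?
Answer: -1976234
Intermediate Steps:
u(R) = R + R² (u(R) = (R² + R) + 0 = (R + R²) + 0 = R + R²)
F(G) = G + 2*G² (F(G) = (G² + G²) + G = 2*G² + G = G + 2*G²)
(((4 + 1*5)*(-6))*u(-5))*F(30) + 166 = (((4 + 1*5)*(-6))*(-5*(1 - 5)))*(30*(1 + 2*30)) + 166 = (((4 + 5)*(-6))*(-5*(-4)))*(30*(1 + 60)) + 166 = ((9*(-6))*20)*(30*61) + 166 = -54*20*1830 + 166 = -1080*1830 + 166 = -1976400 + 166 = -1976234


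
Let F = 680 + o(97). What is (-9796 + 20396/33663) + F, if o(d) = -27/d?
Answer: -29765505565/3265311 ≈ -9115.7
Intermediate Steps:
F = 65933/97 (F = 680 - 27/97 = 65933/97 ≈ 679.72)
(-9796 + 20396/33663) + F = (-9796 + 20396/33663) + 65933/97 = -329742352/33663 + 65933/97 = -29765505565/3265311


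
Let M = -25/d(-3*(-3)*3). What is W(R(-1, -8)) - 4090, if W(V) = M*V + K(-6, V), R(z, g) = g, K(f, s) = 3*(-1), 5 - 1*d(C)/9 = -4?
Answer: -331333/81 ≈ -4090.5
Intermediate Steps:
d(C) = 81 (d(C) = 45 - 9*(-4) = 45 + 36 = 81)
K(f, s) = -3
M = -25/81 ≈ -0.30864
W(V) = -3 - 25*V/81 (W(V) = -25*V/81 - 3 = -3 - 25*V/81)
W(R(-1, -8)) - 4090 = (-3 - 25/81*(-8)) - 4090 = (-3 + 200/81) - 4090 = -43/81 - 4090 = -331333/81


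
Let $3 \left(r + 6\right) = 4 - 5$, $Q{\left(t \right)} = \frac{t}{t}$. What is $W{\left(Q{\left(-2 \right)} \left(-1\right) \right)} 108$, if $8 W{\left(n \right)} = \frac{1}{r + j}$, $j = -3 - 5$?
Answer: $- \frac{81}{86} \approx -0.94186$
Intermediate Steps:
$Q{\left(t \right)} = 1$
$j = -8$
$r = - \frac{19}{3}$ ($r = -6 + \frac{4 - 5}{3} = -6 + \frac{1}{3} \left(-1\right) = -6 - \frac{1}{3} = - \frac{19}{3} \approx -6.3333$)
$W{\left(n \right)} = - \frac{3}{344}$ ($W{\left(n \right)} = \frac{1}{8 \left(- \frac{19}{3} - 8\right)} = \frac{1}{8 \left(- \frac{43}{3}\right)} = \frac{1}{8} \left(- \frac{3}{43}\right) = - \frac{3}{344}$)
$W{\left(Q{\left(-2 \right)} \left(-1\right) \right)} 108 = \left(- \frac{3}{344}\right) 108 = - \frac{81}{86}$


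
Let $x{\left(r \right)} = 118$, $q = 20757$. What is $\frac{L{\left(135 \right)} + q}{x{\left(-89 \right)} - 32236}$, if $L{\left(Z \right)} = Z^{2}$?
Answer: $- \frac{6497}{5353} \approx -1.2137$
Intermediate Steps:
$\frac{L{\left(135 \right)} + q}{x{\left(-89 \right)} - 32236} = \frac{135^{2} + 20757}{118 - 32236} = \frac{18225 + 20757}{-32118} = 38982 \left(- \frac{1}{32118}\right) = - \frac{6497}{5353}$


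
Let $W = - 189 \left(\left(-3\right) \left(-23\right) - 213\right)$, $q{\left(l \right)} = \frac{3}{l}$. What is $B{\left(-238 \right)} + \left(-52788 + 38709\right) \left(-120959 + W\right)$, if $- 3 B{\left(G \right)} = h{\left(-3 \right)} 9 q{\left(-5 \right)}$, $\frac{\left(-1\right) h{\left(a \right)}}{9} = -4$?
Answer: $\frac{6599038809}{5} \approx 1.3198 \cdot 10^{9}$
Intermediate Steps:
$h{\left(a \right)} = 36$ ($h{\left(a \right)} = \left(-9\right) \left(-4\right) = 36$)
$W = 27216$ ($W = - 189 \left(69 - 213\right) = \left(-189\right) \left(-144\right) = 27216$)
$B{\left(G \right)} = \frac{324}{5}$ ($B{\left(G \right)} = - \frac{36 \cdot 9 \frac{3}{-5}}{3} = - \frac{324 \cdot 3 \left(- \frac{1}{5}\right)}{3} = - \frac{324 \left(- \frac{3}{5}\right)}{3} = \left(- \frac{1}{3}\right) \left(- \frac{972}{5}\right) = \frac{324}{5}$)
$B{\left(-238 \right)} + \left(-52788 + 38709\right) \left(-120959 + W\right) = \frac{324}{5} + \left(-52788 + 38709\right) \left(-120959 + 27216\right) = \frac{324}{5} - -1319807697 = \frac{324}{5} + 1319807697 = \frac{6599038809}{5}$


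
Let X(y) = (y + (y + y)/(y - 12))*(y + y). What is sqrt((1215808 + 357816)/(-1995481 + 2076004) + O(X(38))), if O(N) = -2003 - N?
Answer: I*sqrt(620168765661731)/348933 ≈ 71.37*I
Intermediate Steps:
X(y) = 2*y*(y + 2*y/(-12 + y)) (X(y) = (y + (2*y)/(-12 + y))*(2*y) = (y + 2*y/(-12 + y))*(2*y) = 2*y*(y + 2*y/(-12 + y)))
sqrt((1215808 + 357816)/(-1995481 + 2076004) + O(X(38))) = sqrt((1215808 + 357816)/(-1995481 + 2076004) + (-2003 - 2*38**2*(-10 + 38)/(-12 + 38))) = sqrt(1573624/80523 + (-2003 - 2*1444*28/26)) = sqrt(1573624*(1/80523) + (-2003 - 2*1444*28/26)) = sqrt(1573624/80523 + (-2003 - 1*40432/13)) = sqrt(1573624/80523 + (-2003 - 40432/13)) = sqrt(1573624/80523 - 66471/13) = sqrt(-5331987221/1046799) = I*sqrt(620168765661731)/348933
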